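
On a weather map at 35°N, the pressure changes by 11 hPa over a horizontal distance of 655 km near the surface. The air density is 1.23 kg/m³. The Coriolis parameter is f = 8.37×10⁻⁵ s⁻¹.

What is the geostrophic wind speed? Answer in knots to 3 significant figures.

Pressure gradient: |∂P/∂n| = 1100 Pa / 655000 m = 1.68×10⁻³ Pa/m
Geostrophic balance (pressure-gradient force = Coriolis force):
V_g = (1/(fρ)) |∂P/∂n| = 1.68×10⁻³ / (8.37×10⁻⁵ × 1.23) = 16.3 m/s
Converting: 16.3 m/s × 1.944 = 31.7 knots

31.7 knots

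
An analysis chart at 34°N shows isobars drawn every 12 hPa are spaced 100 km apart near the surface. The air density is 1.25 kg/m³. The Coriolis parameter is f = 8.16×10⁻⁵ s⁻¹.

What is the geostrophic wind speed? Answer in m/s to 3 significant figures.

118 m/s

Pressure gradient: |∂P/∂n| = 1200 Pa / 100000 m = 1.20×10⁻² Pa/m
Geostrophic balance (pressure-gradient force = Coriolis force):
V_g = (1/(fρ)) |∂P/∂n| = 1.20×10⁻² / (8.16×10⁻⁵ × 1.25) = 118 m/s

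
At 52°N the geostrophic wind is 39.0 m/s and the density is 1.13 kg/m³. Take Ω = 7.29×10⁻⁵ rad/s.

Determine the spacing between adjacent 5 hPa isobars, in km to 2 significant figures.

Coriolis parameter at 52°N:
f = 2Ω sin φ = 2 × 7.29×10⁻⁵ × sin 52° = 1.15×10⁻⁴ s⁻¹
Geostrophic balance rearranged: |∂P/∂n| = f ρ V_g
|∂P/∂n| = 1.15×10⁻⁴ × 1.13 × 39.0 = 5.06×10⁻³ Pa/m
Isobar spacing: Δn = ΔP/|∂P/∂n| = 500 Pa / 5.06×10⁻³ Pa/m = 98750 m ≈ 99 km

99 km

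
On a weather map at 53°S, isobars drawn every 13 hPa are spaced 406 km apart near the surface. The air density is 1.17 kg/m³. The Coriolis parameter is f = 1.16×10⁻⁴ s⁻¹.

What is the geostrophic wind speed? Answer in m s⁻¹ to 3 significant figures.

Pressure gradient: |∂P/∂n| = 1300 Pa / 406000 m = 3.20×10⁻³ Pa/m
Geostrophic balance (pressure-gradient force = Coriolis force):
V_g = (1/(fρ)) |∂P/∂n| = 3.20×10⁻³ / (1.16×10⁻⁴ × 1.17) = 23.6 m/s

23.6 m s⁻¹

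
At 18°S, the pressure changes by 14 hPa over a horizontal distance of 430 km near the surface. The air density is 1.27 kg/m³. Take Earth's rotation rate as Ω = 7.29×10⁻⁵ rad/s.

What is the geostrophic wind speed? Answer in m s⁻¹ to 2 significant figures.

57 m s⁻¹

Coriolis parameter at 18°S:
f = 2Ω sin φ = 2 × 7.29×10⁻⁵ × sin 18° = 4.51×10⁻⁵ s⁻¹
Pressure gradient: |∂P/∂n| = 1400 Pa / 430000 m = 3.26×10⁻³ Pa/m
Geostrophic balance (pressure-gradient force = Coriolis force):
V_g = (1/(fρ)) |∂P/∂n| = 3.26×10⁻³ / (4.51×10⁻⁵ × 1.27) = 56.9 m/s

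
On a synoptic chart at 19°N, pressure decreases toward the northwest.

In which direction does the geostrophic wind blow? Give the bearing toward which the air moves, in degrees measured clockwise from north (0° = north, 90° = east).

045°

The pressure-gradient force points toward the northwest (bearing 315°).
Geostrophic balance: in the Northern Hemisphere the Coriolis force deflects motion to the right, so the geostrophic wind blows 90° to the right of the pressure-gradient force (low pressure on the left).
Rotating 315° by 90° clockwise gives 045° — the wind blows toward the northeast.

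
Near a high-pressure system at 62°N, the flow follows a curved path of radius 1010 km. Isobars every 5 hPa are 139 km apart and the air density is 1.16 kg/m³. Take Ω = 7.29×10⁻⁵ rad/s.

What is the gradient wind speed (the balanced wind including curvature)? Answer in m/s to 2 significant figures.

32 m/s

Coriolis parameter at 62°N:
f = 2Ω sin φ = 2 × 7.29×10⁻⁵ × sin 62° = 1.29×10⁻⁴ s⁻¹
Pressure gradient: |∂P/∂n| = 500 Pa / 139000 m = 3.60×10⁻³ Pa/m
Geostrophic speed: V_g = |∂P/∂n|/(fρ) = 3.60×10⁻³/(1.29×10⁻⁴ × 1.16) = 24.1 m/s
Around a high, pressure-gradient force acts outward with centrifugal, so Coriolis balances both:
fV = (1/ρ)|∂P/∂n| + V²/R  →  V² − fR·V + fR·V_g = 0
With fR = 1.29×10⁻⁴ × 1010×10³ m = 130 m/s:
V = [fR − √((fR)² − 4 fR V_g)]/2 = [130 − √(130² − 4×130×24.1)]/2 = 31.9 m/s
Supergeostrophic (V > V_g = 24.1 m/s), as expected around a high.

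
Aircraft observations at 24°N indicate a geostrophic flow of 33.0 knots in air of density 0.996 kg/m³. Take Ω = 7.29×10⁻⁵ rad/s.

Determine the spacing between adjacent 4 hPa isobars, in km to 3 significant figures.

Coriolis parameter at 24°N:
f = 2Ω sin φ = 2 × 7.29×10⁻⁵ × sin 24° = 5.93×10⁻⁵ s⁻¹
Wind speed in SI: 33.0 knots = 17.0 m/s
Geostrophic balance rearranged: |∂P/∂n| = f ρ V_g
|∂P/∂n| = 5.93×10⁻⁵ × 0.996 × 17.0 = 1.00×10⁻³ Pa/m
Isobar spacing: Δn = ΔP/|∂P/∂n| = 400 Pa / 1.00×10⁻³ Pa/m = 398913 m ≈ 399 km

399 km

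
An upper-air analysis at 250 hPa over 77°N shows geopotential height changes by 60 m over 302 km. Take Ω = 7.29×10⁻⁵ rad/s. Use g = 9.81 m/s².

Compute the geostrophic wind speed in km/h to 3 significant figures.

49.4 km/h

Coriolis parameter at 77°N:
f = 2Ω sin φ = 2 × 7.29×10⁻⁵ × sin 77° = 1.42×10⁻⁴ s⁻¹
Height gradient: |∂Z/∂n| = 60 m / 302000 m = 1.99×10⁻⁴
On a pressure surface, geostrophic balance gives V_g = (g/f)|∂Z/∂n|:
V_g = 9.81 × 1.99×10⁻⁴ / 1.42×10⁻⁴ = 13.7 m/s
Converting: 13.7 m/s × 3.6 = 49.4 km/h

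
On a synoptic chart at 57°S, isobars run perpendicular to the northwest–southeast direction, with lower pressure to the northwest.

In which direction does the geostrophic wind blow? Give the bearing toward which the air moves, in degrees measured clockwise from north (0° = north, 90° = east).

225°

The pressure-gradient force points toward the northwest (bearing 315°).
Geostrophic balance: in the Southern Hemisphere the Coriolis force deflects motion to the left, so the geostrophic wind blows 90° to the left of the pressure-gradient force (low pressure on the right).
Rotating 315° by 90° counterclockwise gives 225° — the wind blows toward the southwest.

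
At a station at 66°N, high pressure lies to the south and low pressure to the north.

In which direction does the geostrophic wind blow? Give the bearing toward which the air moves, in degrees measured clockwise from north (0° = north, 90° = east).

090°

The pressure-gradient force points toward the north (bearing 000°).
Geostrophic balance: in the Northern Hemisphere the Coriolis force deflects motion to the right, so the geostrophic wind blows 90° to the right of the pressure-gradient force (low pressure on the left).
Rotating 000° by 90° clockwise gives 090° — the wind blows toward the east.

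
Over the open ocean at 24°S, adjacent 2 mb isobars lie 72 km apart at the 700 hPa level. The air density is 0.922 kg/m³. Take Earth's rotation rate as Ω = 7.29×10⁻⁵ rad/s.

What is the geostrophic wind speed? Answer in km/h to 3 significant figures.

183 km/h

Coriolis parameter at 24°S:
f = 2Ω sin φ = 2 × 7.29×10⁻⁵ × sin 24° = 5.93×10⁻⁵ s⁻¹
Pressure gradient: |∂P/∂n| = 200 Pa / 72000 m = 2.78×10⁻³ Pa/m
Geostrophic balance (pressure-gradient force = Coriolis force):
V_g = (1/(fρ)) |∂P/∂n| = 2.78×10⁻³ / (5.93×10⁻⁵ × 0.922) = 50.8 m/s
Converting: 50.8 m/s × 3.6 = 183 km/h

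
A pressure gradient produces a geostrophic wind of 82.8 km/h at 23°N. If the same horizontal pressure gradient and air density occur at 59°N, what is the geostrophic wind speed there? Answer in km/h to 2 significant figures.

With the same pressure gradient and density, V_g ∝ 1/f ∝ 1/sin φ.
V₂ = V₁ · sin φ₁ / sin φ₂ = 82.8 × sin 23° / sin 59°
V₂ = 82.8 × 0.3907/0.8572 = 38 km/h

38 km/h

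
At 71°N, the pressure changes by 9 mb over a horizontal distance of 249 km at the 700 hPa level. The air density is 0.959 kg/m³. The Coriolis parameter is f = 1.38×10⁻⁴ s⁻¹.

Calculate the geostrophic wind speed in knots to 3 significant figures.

Pressure gradient: |∂P/∂n| = 900 Pa / 249000 m = 3.61×10⁻³ Pa/m
Geostrophic balance (pressure-gradient force = Coriolis force):
V_g = (1/(fρ)) |∂P/∂n| = 3.61×10⁻³ / (1.38×10⁻⁴ × 0.959) = 27.3 m/s
Converting: 27.3 m/s × 1.944 = 53.1 knots

53.1 knots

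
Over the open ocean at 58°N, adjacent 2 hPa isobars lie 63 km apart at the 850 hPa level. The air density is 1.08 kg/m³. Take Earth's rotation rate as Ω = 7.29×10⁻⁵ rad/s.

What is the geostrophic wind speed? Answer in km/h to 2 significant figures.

86 km/h

Coriolis parameter at 58°N:
f = 2Ω sin φ = 2 × 7.29×10⁻⁵ × sin 58° = 1.24×10⁻⁴ s⁻¹
Pressure gradient: |∂P/∂n| = 200 Pa / 63000 m = 3.17×10⁻³ Pa/m
Geostrophic balance (pressure-gradient force = Coriolis force):
V_g = (1/(fρ)) |∂P/∂n| = 3.17×10⁻³ / (1.24×10⁻⁴ × 1.08) = 23.8 m/s
Converting: 23.8 m/s × 3.6 = 86 km/h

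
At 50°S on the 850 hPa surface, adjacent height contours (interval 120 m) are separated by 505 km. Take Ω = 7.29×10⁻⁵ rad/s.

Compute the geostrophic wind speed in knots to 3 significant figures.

Coriolis parameter at 50°S:
f = 2Ω sin φ = 2 × 7.29×10⁻⁵ × sin 50° = 1.12×10⁻⁴ s⁻¹
Height gradient: |∂Z/∂n| = 120 m / 505000 m = 2.38×10⁻⁴
On a pressure surface, geostrophic balance gives V_g = (g/f)|∂Z/∂n|:
V_g = 9.81 × 2.38×10⁻⁴ / 1.12×10⁻⁴ = 20.9 m/s
Converting: 20.9 m/s × 1.944 = 40.6 knots

40.6 knots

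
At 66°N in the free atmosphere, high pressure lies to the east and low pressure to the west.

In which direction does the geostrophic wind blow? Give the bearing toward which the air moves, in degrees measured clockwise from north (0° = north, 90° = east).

000°

The pressure-gradient force points toward the west (bearing 270°).
Geostrophic balance: in the Northern Hemisphere the Coriolis force deflects motion to the right, so the geostrophic wind blows 90° to the right of the pressure-gradient force (low pressure on the left).
Rotating 270° by 90° clockwise gives 000° — the wind blows toward the north.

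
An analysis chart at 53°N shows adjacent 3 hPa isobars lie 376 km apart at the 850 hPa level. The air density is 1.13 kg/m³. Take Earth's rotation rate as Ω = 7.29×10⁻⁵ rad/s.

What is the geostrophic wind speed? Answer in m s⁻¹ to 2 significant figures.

6.1 m s⁻¹

Coriolis parameter at 53°N:
f = 2Ω sin φ = 2 × 7.29×10⁻⁵ × sin 53° = 1.16×10⁻⁴ s⁻¹
Pressure gradient: |∂P/∂n| = 300 Pa / 376000 m = 7.98×10⁻⁴ Pa/m
Geostrophic balance (pressure-gradient force = Coriolis force):
V_g = (1/(fρ)) |∂P/∂n| = 7.98×10⁻⁴ / (1.16×10⁻⁴ × 1.13) = 6.06 m/s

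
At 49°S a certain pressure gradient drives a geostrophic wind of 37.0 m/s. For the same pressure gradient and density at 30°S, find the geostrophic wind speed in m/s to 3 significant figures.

55.8 m/s

With the same pressure gradient and density, V_g ∝ 1/f ∝ 1/sin φ.
V₂ = V₁ · sin φ₁ / sin φ₂ = 37.0 × sin 49° / sin 30°
V₂ = 37.0 × 0.7547/0.5000 = 55.8 m/s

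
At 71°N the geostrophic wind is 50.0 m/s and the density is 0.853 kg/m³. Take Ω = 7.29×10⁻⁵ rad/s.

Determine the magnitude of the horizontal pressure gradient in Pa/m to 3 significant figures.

Coriolis parameter at 71°N:
f = 2Ω sin φ = 2 × 7.29×10⁻⁵ × sin 71° = 1.38×10⁻⁴ s⁻¹
Geostrophic balance rearranged: |∂P/∂n| = f ρ V_g
|∂P/∂n| = 1.38×10⁻⁴ × 0.853 × 50.0 = 5.88×10⁻³ Pa/m

5.88×10⁻³ Pa/m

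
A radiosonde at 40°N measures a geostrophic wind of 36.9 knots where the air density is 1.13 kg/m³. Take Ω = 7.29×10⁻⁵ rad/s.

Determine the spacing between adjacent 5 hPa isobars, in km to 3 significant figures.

Coriolis parameter at 40°N:
f = 2Ω sin φ = 2 × 7.29×10⁻⁵ × sin 40° = 9.37×10⁻⁵ s⁻¹
Wind speed in SI: 36.9 knots = 19.0 m/s
Geostrophic balance rearranged: |∂P/∂n| = f ρ V_g
|∂P/∂n| = 9.37×10⁻⁵ × 1.13 × 19.0 = 2.01×10⁻³ Pa/m
Isobar spacing: Δn = ΔP/|∂P/∂n| = 500 Pa / 2.01×10⁻³ Pa/m = 248715 m ≈ 249 km

249 km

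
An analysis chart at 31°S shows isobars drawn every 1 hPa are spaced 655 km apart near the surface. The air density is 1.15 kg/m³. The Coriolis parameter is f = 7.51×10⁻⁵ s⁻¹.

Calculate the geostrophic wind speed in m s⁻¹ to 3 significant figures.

1.77 m s⁻¹

Pressure gradient: |∂P/∂n| = 100 Pa / 655000 m = 1.53×10⁻⁴ Pa/m
Geostrophic balance (pressure-gradient force = Coriolis force):
V_g = (1/(fρ)) |∂P/∂n| = 1.53×10⁻⁴ / (7.51×10⁻⁵ × 1.15) = 1.77 m/s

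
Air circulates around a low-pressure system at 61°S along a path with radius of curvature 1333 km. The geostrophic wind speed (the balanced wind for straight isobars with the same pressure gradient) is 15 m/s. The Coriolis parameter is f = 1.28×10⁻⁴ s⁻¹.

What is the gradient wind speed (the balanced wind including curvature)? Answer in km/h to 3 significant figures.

49.9 km/h

Around a low, centrifugal force acts outward with Coriolis, so pressure-gradient force balances both:
(1/ρ)|∂P/∂n| = fV + V²/R  →  V² + fR·V − fR·V_g = 0
With fR = 1.28×10⁻⁴ × 1333×10³ m = 171 m/s:
V = [−fR + √((fR)² + 4 fR V_g)]/2 = [−171 + √(171² + 4×171×15)]/2 = 13.9 m/s
Subgeostrophic (V < V_g = 15 m/s), as expected around a low.
Converting: 13.9 m/s × 3.6 = 49.9 km/h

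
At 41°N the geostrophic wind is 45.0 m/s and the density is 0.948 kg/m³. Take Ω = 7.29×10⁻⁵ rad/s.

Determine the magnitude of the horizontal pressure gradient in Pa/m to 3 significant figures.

Coriolis parameter at 41°N:
f = 2Ω sin φ = 2 × 7.29×10⁻⁵ × sin 41° = 9.57×10⁻⁵ s⁻¹
Geostrophic balance rearranged: |∂P/∂n| = f ρ V_g
|∂P/∂n| = 9.57×10⁻⁵ × 0.948 × 45.0 = 4.08×10⁻³ Pa/m

4.08×10⁻³ Pa/m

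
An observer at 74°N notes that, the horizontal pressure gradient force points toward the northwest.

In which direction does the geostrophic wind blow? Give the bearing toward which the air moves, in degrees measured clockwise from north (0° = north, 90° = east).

045°

The pressure-gradient force points toward the northwest (bearing 315°).
Geostrophic balance: in the Northern Hemisphere the Coriolis force deflects motion to the right, so the geostrophic wind blows 90° to the right of the pressure-gradient force (low pressure on the left).
Rotating 315° by 90° clockwise gives 045° — the wind blows toward the northeast.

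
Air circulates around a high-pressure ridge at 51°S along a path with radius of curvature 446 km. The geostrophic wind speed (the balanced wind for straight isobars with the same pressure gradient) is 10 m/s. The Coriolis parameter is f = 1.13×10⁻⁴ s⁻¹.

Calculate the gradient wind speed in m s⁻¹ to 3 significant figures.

13.8 m s⁻¹

Around a high, pressure-gradient force acts outward with centrifugal, so Coriolis balances both:
fV = (1/ρ)|∂P/∂n| + V²/R  →  V² − fR·V + fR·V_g = 0
With fR = 1.13×10⁻⁴ × 446×10³ m = 50.4 m/s:
V = [fR − √((fR)² − 4 fR V_g)]/2 = [50.4 − √(50.4² − 4×50.4×10)]/2 = 13.8 m/s
Supergeostrophic (V > V_g = 10 m/s), as expected around a high.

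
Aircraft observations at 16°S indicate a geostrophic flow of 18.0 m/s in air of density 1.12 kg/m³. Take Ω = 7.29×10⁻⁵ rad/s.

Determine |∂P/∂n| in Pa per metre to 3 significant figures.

8.10×10⁻⁴ Pa/m

Coriolis parameter at 16°S:
f = 2Ω sin φ = 2 × 7.29×10⁻⁵ × sin 16° = 4.02×10⁻⁵ s⁻¹
Geostrophic balance rearranged: |∂P/∂n| = f ρ V_g
|∂P/∂n| = 4.02×10⁻⁵ × 1.12 × 18.0 = 8.10×10⁻⁴ Pa/m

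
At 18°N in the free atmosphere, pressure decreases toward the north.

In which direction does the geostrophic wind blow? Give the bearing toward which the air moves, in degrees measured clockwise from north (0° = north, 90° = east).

090°

The pressure-gradient force points toward the north (bearing 000°).
Geostrophic balance: in the Northern Hemisphere the Coriolis force deflects motion to the right, so the geostrophic wind blows 90° to the right of the pressure-gradient force (low pressure on the left).
Rotating 000° by 90° clockwise gives 090° — the wind blows toward the east.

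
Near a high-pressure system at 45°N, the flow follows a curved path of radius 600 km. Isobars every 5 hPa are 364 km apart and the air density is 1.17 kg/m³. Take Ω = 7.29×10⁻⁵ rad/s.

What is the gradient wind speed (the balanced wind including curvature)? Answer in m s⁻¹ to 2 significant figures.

15 m s⁻¹

Coriolis parameter at 45°N:
f = 2Ω sin φ = 2 × 7.29×10⁻⁵ × sin 45° = 1.03×10⁻⁴ s⁻¹
Pressure gradient: |∂P/∂n| = 500 Pa / 364000 m = 1.37×10⁻³ Pa/m
Geostrophic speed: V_g = |∂P/∂n|/(fρ) = 1.37×10⁻³/(1.03×10⁻⁴ × 1.17) = 11.4 m/s
Around a high, pressure-gradient force acts outward with centrifugal, so Coriolis balances both:
fV = (1/ρ)|∂P/∂n| + V²/R  →  V² − fR·V + fR·V_g = 0
With fR = 1.03×10⁻⁴ × 600×10³ m = 61.9 m/s:
V = [fR − √((fR)² − 4 fR V_g)]/2 = [61.9 − √(61.9² − 4×61.9×11.4)]/2 = 15 m/s
Supergeostrophic (V > V_g = 11.4 m/s), as expected around a high.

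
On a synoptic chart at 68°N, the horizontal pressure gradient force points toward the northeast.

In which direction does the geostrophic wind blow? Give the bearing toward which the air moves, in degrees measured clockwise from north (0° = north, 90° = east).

135°

The pressure-gradient force points toward the northeast (bearing 045°).
Geostrophic balance: in the Northern Hemisphere the Coriolis force deflects motion to the right, so the geostrophic wind blows 90° to the right of the pressure-gradient force (low pressure on the left).
Rotating 045° by 90° clockwise gives 135° — the wind blows toward the southeast.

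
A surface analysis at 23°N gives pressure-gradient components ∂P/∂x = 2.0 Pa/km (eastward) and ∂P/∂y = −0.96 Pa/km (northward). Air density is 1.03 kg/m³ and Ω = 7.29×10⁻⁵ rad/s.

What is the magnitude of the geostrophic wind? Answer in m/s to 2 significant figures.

Coriolis parameter at 23°N:
f = 2Ω sin φ = 2 × 7.29×10⁻⁵ × sin 23° = 5.70×10⁻⁵ s⁻¹
Component geostrophic relations (x east, y north):
u_g = −(1/(fρ)) ∂P/∂y,  v_g = (1/(fρ)) ∂P/∂x
u_g = −(−0.96×10⁻³)/(5.70×10⁻⁵ × 1.03) = 16.4 m/s;  v_g = (2.0×10⁻³)/(5.70×10⁻⁵ × 1.03) = 34.1 m/s
|V_g| = √(u_g² + v_g²) = 37.8 m/s

38 m/s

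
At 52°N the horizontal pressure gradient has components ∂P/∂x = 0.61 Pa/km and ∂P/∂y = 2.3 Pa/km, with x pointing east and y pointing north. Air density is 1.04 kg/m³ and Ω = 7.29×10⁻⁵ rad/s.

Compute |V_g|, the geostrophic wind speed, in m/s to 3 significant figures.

19.9 m/s

Coriolis parameter at 52°N:
f = 2Ω sin φ = 2 × 7.29×10⁻⁵ × sin 52° = 1.15×10⁻⁴ s⁻¹
Component geostrophic relations (x east, y north):
u_g = −(1/(fρ)) ∂P/∂y,  v_g = (1/(fρ)) ∂P/∂x
u_g = −(2.3×10⁻³)/(1.15×10⁻⁴ × 1.04) = −19.2 m/s;  v_g = (0.61×10⁻³)/(1.15×10⁻⁴ × 1.04) = 5.11 m/s
|V_g| = √(u_g² + v_g²) = 19.9 m/s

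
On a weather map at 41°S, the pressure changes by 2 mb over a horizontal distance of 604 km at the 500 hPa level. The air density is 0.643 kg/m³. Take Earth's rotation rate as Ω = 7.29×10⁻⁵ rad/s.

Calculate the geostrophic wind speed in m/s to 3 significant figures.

5.38 m/s

Coriolis parameter at 41°S:
f = 2Ω sin φ = 2 × 7.29×10⁻⁵ × sin 41° = 9.57×10⁻⁵ s⁻¹
Pressure gradient: |∂P/∂n| = 200 Pa / 604000 m = 3.31×10⁻⁴ Pa/m
Geostrophic balance (pressure-gradient force = Coriolis force):
V_g = (1/(fρ)) |∂P/∂n| = 3.31×10⁻⁴ / (9.57×10⁻⁵ × 0.643) = 5.38 m/s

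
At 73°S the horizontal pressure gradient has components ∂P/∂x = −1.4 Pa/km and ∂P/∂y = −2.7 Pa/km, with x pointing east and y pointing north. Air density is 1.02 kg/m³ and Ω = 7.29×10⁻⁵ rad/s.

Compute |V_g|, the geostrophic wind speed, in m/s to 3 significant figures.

21.4 m/s

Coriolis parameter at 73°S:
f = 2Ω sin φ = 2 × 7.29×10⁻⁵ × sin 73° = 1.39×10⁻⁴ s⁻¹
In the Southern Hemisphere f is negative: f = −1.39×10⁻⁴ s⁻¹.
Component geostrophic relations (x east, y north):
u_g = −(1/(fρ)) ∂P/∂y,  v_g = (1/(fρ)) ∂P/∂x
u_g = −(−2.7×10⁻³)/(−1.39×10⁻⁴ × 1.02) = −19.0 m/s;  v_g = (−1.4×10⁻³)/(−1.39×10⁻⁴ × 1.02) = 9.84 m/s
|V_g| = √(u_g² + v_g²) = 21.4 m/s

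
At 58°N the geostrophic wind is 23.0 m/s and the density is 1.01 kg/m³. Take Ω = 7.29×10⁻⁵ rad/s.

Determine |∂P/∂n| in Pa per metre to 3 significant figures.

2.87×10⁻³ Pa/m

Coriolis parameter at 58°N:
f = 2Ω sin φ = 2 × 7.29×10⁻⁵ × sin 58° = 1.24×10⁻⁴ s⁻¹
Geostrophic balance rearranged: |∂P/∂n| = f ρ V_g
|∂P/∂n| = 1.24×10⁻⁴ × 1.01 × 23.0 = 2.87×10⁻³ Pa/m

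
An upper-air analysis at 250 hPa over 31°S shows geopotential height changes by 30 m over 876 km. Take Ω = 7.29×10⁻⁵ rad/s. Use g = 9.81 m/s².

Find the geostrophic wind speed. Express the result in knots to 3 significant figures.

8.70 knots

Coriolis parameter at 31°S:
f = 2Ω sin φ = 2 × 7.29×10⁻⁵ × sin 31° = 7.51×10⁻⁵ s⁻¹
Height gradient: |∂Z/∂n| = 30 m / 876000 m = 3.42×10⁻⁵
On a pressure surface, geostrophic balance gives V_g = (g/f)|∂Z/∂n|:
V_g = 9.81 × 3.42×10⁻⁵ / 7.51×10⁻⁵ = 4.47 m/s
Converting: 4.47 m/s × 1.944 = 8.70 knots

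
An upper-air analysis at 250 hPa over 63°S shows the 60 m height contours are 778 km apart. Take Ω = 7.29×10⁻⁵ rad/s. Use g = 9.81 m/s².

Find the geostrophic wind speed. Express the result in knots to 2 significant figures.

11 knots

Coriolis parameter at 63°S:
f = 2Ω sin φ = 2 × 7.29×10⁻⁵ × sin 63° = 1.30×10⁻⁴ s⁻¹
Height gradient: |∂Z/∂n| = 60 m / 778000 m = 7.71×10⁻⁵
On a pressure surface, geostrophic balance gives V_g = (g/f)|∂Z/∂n|:
V_g = 9.81 × 7.71×10⁻⁵ / 1.30×10⁻⁴ = 5.82 m/s
Converting: 5.82 m/s × 1.944 = 11 knots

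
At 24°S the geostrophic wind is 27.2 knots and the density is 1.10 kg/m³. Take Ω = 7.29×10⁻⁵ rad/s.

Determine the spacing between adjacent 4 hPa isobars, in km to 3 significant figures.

Coriolis parameter at 24°S:
f = 2Ω sin φ = 2 × 7.29×10⁻⁵ × sin 24° = 5.93×10⁻⁵ s⁻¹
Wind speed in SI: 27.2 knots = 14.0 m/s
Geostrophic balance rearranged: |∂P/∂n| = f ρ V_g
|∂P/∂n| = 5.93×10⁻⁵ × 1.10 × 14.0 = 9.13×10⁻⁴ Pa/m
Isobar spacing: Δn = ΔP/|∂P/∂n| = 400 Pa / 9.13×10⁻⁴ Pa/m = 438217 m ≈ 438 km

438 km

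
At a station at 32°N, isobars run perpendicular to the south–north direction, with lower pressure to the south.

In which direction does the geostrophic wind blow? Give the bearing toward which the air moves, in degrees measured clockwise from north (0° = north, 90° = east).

The pressure-gradient force points toward the south (bearing 180°).
Geostrophic balance: in the Northern Hemisphere the Coriolis force deflects motion to the right, so the geostrophic wind blows 90° to the right of the pressure-gradient force (low pressure on the left).
Rotating 180° by 90° clockwise gives 270° — the wind blows toward the west.

270°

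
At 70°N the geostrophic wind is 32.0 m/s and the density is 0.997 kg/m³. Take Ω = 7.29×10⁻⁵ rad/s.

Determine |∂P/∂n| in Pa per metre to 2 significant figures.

Coriolis parameter at 70°N:
f = 2Ω sin φ = 2 × 7.29×10⁻⁵ × sin 70° = 1.37×10⁻⁴ s⁻¹
Geostrophic balance rearranged: |∂P/∂n| = f ρ V_g
|∂P/∂n| = 1.37×10⁻⁴ × 0.997 × 32.0 = 4.37×10⁻³ Pa/m

4.4×10⁻³ Pa/m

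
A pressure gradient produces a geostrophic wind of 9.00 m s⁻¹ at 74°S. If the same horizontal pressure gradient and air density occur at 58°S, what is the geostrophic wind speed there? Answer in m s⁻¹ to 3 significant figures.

With the same pressure gradient and density, V_g ∝ 1/f ∝ 1/sin φ.
V₂ = V₁ · sin φ₁ / sin φ₂ = 9.00 × sin 74° / sin 58°
V₂ = 9.00 × 0.9613/0.8480 = 10.2 m s⁻¹

10.2 m s⁻¹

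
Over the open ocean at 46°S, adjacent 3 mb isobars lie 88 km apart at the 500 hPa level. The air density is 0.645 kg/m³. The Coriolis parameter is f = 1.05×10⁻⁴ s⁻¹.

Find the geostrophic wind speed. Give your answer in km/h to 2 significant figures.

Pressure gradient: |∂P/∂n| = 300 Pa / 88000 m = 3.41×10⁻³ Pa/m
Geostrophic balance (pressure-gradient force = Coriolis force):
V_g = (1/(fρ)) |∂P/∂n| = 3.41×10⁻³ / (1.05×10⁻⁴ × 0.645) = 50.3 m/s
Converting: 50.3 m/s × 3.6 = 180 km/h

180 km/h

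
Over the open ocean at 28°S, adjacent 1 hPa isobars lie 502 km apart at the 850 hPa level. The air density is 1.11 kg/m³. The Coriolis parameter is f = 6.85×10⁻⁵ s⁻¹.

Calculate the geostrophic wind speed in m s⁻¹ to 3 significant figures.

Pressure gradient: |∂P/∂n| = 100 Pa / 502000 m = 1.99×10⁻⁴ Pa/m
Geostrophic balance (pressure-gradient force = Coriolis force):
V_g = (1/(fρ)) |∂P/∂n| = 1.99×10⁻⁴ / (6.85×10⁻⁵ × 1.11) = 2.62 m/s

2.62 m s⁻¹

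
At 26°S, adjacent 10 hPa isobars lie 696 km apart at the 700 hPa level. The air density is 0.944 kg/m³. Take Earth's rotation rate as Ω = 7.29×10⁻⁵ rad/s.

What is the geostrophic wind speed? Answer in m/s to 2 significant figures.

24 m/s

Coriolis parameter at 26°S:
f = 2Ω sin φ = 2 × 7.29×10⁻⁵ × sin 26° = 6.39×10⁻⁵ s⁻¹
Pressure gradient: |∂P/∂n| = 1000 Pa / 696000 m = 1.44×10⁻³ Pa/m
Geostrophic balance (pressure-gradient force = Coriolis force):
V_g = (1/(fρ)) |∂P/∂n| = 1.44×10⁻³ / (6.39×10⁻⁵ × 0.944) = 23.8 m/s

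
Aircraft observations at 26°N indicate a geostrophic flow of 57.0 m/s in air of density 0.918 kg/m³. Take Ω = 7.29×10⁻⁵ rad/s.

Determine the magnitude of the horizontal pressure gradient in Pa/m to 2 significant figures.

Coriolis parameter at 26°N:
f = 2Ω sin φ = 2 × 7.29×10⁻⁵ × sin 26° = 6.39×10⁻⁵ s⁻¹
Geostrophic balance rearranged: |∂P/∂n| = f ρ V_g
|∂P/∂n| = 6.39×10⁻⁵ × 0.918 × 57.0 = 3.34×10⁻³ Pa/m

3.3×10⁻³ Pa/m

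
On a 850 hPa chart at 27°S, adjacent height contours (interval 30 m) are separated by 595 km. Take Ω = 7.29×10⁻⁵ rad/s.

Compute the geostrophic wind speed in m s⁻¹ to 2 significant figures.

Coriolis parameter at 27°S:
f = 2Ω sin φ = 2 × 7.29×10⁻⁵ × sin 27° = 6.62×10⁻⁵ s⁻¹
Height gradient: |∂Z/∂n| = 30 m / 595000 m = 5.04×10⁻⁵
On a pressure surface, geostrophic balance gives V_g = (g/f)|∂Z/∂n|:
V_g = 9.81 × 5.04×10⁻⁵ / 6.62×10⁻⁵ = 7.47 m/s

7.5 m s⁻¹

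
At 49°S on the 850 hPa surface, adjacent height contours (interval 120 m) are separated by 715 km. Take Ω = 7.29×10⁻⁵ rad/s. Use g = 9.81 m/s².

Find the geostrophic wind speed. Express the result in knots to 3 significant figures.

Coriolis parameter at 49°S:
f = 2Ω sin φ = 2 × 7.29×10⁻⁵ × sin 49° = 1.10×10⁻⁴ s⁻¹
Height gradient: |∂Z/∂n| = 120 m / 715000 m = 1.68×10⁻⁴
On a pressure surface, geostrophic balance gives V_g = (g/f)|∂Z/∂n|:
V_g = 9.81 × 1.68×10⁻⁴ / 1.10×10⁻⁴ = 15.0 m/s
Converting: 15.0 m/s × 1.944 = 29.1 knots

29.1 knots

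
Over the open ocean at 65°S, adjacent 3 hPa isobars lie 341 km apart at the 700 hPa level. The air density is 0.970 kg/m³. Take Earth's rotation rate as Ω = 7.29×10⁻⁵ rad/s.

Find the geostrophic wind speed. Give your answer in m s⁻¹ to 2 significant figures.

Coriolis parameter at 65°S:
f = 2Ω sin φ = 2 × 7.29×10⁻⁵ × sin 65° = 1.32×10⁻⁴ s⁻¹
Pressure gradient: |∂P/∂n| = 300 Pa / 341000 m = 8.80×10⁻⁴ Pa/m
Geostrophic balance (pressure-gradient force = Coriolis force):
V_g = (1/(fρ)) |∂P/∂n| = 8.80×10⁻⁴ / (1.32×10⁻⁴ × 0.970) = 6.86 m/s

6.9 m s⁻¹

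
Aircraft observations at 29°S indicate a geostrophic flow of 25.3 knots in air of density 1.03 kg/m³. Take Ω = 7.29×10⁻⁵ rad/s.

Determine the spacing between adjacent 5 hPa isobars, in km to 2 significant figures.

530 km

Coriolis parameter at 29°S:
f = 2Ω sin φ = 2 × 7.29×10⁻⁵ × sin 29° = 7.07×10⁻⁵ s⁻¹
Wind speed in SI: 25.3 knots = 13.0 m/s
Geostrophic balance rearranged: |∂P/∂n| = f ρ V_g
|∂P/∂n| = 7.07×10⁻⁵ × 1.03 × 13.0 = 9.48×10⁻⁴ Pa/m
Isobar spacing: Δn = ΔP/|∂P/∂n| = 500 Pa / 9.48×10⁻⁴ Pa/m = 527649 m ≈ 530 km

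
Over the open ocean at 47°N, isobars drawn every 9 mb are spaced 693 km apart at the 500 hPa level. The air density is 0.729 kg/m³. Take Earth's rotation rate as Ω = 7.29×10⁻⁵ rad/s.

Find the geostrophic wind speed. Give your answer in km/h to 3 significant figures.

Coriolis parameter at 47°N:
f = 2Ω sin φ = 2 × 7.29×10⁻⁵ × sin 47° = 1.07×10⁻⁴ s⁻¹
Pressure gradient: |∂P/∂n| = 900 Pa / 693000 m = 1.30×10⁻³ Pa/m
Geostrophic balance (pressure-gradient force = Coriolis force):
V_g = (1/(fρ)) |∂P/∂n| = 1.30×10⁻³ / (1.07×10⁻⁴ × 0.729) = 16.7 m/s
Converting: 16.7 m/s × 3.6 = 60.1 km/h

60.1 km/h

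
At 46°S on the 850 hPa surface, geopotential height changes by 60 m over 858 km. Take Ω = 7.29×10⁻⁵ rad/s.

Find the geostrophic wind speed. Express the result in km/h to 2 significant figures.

24 km/h

Coriolis parameter at 46°S:
f = 2Ω sin φ = 2 × 7.29×10⁻⁵ × sin 46° = 1.05×10⁻⁴ s⁻¹
Height gradient: |∂Z/∂n| = 60 m / 858000 m = 6.99×10⁻⁵
On a pressure surface, geostrophic balance gives V_g = (g/f)|∂Z/∂n|:
V_g = 9.81 × 6.99×10⁻⁵ / 1.05×10⁻⁴ = 6.54 m/s
Converting: 6.54 m/s × 3.6 = 24 km/h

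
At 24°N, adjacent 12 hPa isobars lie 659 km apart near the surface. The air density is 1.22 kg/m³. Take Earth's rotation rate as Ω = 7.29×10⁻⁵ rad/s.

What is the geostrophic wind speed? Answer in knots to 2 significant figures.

49 knots

Coriolis parameter at 24°N:
f = 2Ω sin φ = 2 × 7.29×10⁻⁵ × sin 24° = 5.93×10⁻⁵ s⁻¹
Pressure gradient: |∂P/∂n| = 1200 Pa / 659000 m = 1.82×10⁻³ Pa/m
Geostrophic balance (pressure-gradient force = Coriolis force):
V_g = (1/(fρ)) |∂P/∂n| = 1.82×10⁻³ / (5.93×10⁻⁵ × 1.22) = 25.2 m/s
Converting: 25.2 m/s × 1.944 = 49 knots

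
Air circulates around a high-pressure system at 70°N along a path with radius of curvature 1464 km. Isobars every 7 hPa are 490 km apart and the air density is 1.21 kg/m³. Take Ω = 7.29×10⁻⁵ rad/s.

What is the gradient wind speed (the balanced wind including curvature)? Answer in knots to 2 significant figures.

18 knots

Coriolis parameter at 70°N:
f = 2Ω sin φ = 2 × 7.29×10⁻⁵ × sin 70° = 1.37×10⁻⁴ s⁻¹
Pressure gradient: |∂P/∂n| = 700 Pa / 490000 m = 1.43×10⁻³ Pa/m
Geostrophic speed: V_g = |∂P/∂n|/(fρ) = 1.43×10⁻³/(1.37×10⁻⁴ × 1.21) = 8.62 m/s
Around a high, pressure-gradient force acts outward with centrifugal, so Coriolis balances both:
fV = (1/ρ)|∂P/∂n| + V²/R  →  V² − fR·V + fR·V_g = 0
With fR = 1.37×10⁻⁴ × 1464×10³ m = 201 m/s:
V = [fR − √((fR)² − 4 fR V_g)]/2 = [201 − √(201² − 4×201×8.62)]/2 = 9.02 m/s
Supergeostrophic (V > V_g = 8.62 m/s), as expected around a high.
Converting: 9.02 m/s × 1.944 = 18 knots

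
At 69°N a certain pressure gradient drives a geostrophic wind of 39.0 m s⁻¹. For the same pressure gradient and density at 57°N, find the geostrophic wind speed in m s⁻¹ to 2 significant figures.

With the same pressure gradient and density, V_g ∝ 1/f ∝ 1/sin φ.
V₂ = V₁ · sin φ₁ / sin φ₂ = 39.0 × sin 69° / sin 57°
V₂ = 39.0 × 0.9336/0.8387 = 43 m s⁻¹

43 m s⁻¹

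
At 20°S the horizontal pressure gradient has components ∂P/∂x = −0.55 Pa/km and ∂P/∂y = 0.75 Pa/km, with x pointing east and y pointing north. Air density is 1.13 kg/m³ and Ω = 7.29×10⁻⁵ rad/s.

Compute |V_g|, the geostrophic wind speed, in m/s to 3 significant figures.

16.5 m/s

Coriolis parameter at 20°S:
f = 2Ω sin φ = 2 × 7.29×10⁻⁵ × sin 20° = 4.99×10⁻⁵ s⁻¹
In the Southern Hemisphere f is negative: f = −4.99×10⁻⁵ s⁻¹.
Component geostrophic relations (x east, y north):
u_g = −(1/(fρ)) ∂P/∂y,  v_g = (1/(fρ)) ∂P/∂x
u_g = −(0.75×10⁻³)/(−4.99×10⁻⁵ × 1.13) = 13.3 m/s;  v_g = (−0.55×10⁻³)/(−4.99×10⁻⁵ × 1.13) = 9.76 m/s
|V_g| = √(u_g² + v_g²) = 16.5 m/s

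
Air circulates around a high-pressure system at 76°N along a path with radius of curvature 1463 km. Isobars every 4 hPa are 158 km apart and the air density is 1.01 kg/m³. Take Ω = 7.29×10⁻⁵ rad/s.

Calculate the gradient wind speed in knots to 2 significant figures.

Coriolis parameter at 76°N:
f = 2Ω sin φ = 2 × 7.29×10⁻⁵ × sin 76° = 1.41×10⁻⁴ s⁻¹
Pressure gradient: |∂P/∂n| = 400 Pa / 158000 m = 2.53×10⁻³ Pa/m
Geostrophic speed: V_g = |∂P/∂n|/(fρ) = 2.53×10⁻³/(1.41×10⁻⁴ × 1.01) = 17.7 m/s
Around a high, pressure-gradient force acts outward with centrifugal, so Coriolis balances both:
fV = (1/ρ)|∂P/∂n| + V²/R  →  V² − fR·V + fR·V_g = 0
With fR = 1.41×10⁻⁴ × 1463×10³ m = 207 m/s:
V = [fR − √((fR)² − 4 fR V_g)]/2 = [207 − √(207² − 4×207×17.7)]/2 = 19.6 m/s
Supergeostrophic (V > V_g = 17.7 m/s), as expected around a high.
Converting: 19.6 m/s × 1.944 = 38 knots

38 knots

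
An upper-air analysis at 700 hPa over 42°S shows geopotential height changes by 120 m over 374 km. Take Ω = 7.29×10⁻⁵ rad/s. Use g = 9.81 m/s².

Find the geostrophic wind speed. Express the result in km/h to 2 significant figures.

Coriolis parameter at 42°S:
f = 2Ω sin φ = 2 × 7.29×10⁻⁵ × sin 42° = 9.76×10⁻⁵ s⁻¹
Height gradient: |∂Z/∂n| = 120 m / 374000 m = 3.21×10⁻⁴
On a pressure surface, geostrophic balance gives V_g = (g/f)|∂Z/∂n|:
V_g = 9.81 × 3.21×10⁻⁴ / 9.76×10⁻⁵ = 32.3 m/s
Converting: 32.3 m/s × 3.6 = 120 km/h

120 km/h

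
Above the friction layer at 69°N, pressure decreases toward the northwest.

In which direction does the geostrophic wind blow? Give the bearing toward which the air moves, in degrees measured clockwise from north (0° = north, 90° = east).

045°

The pressure-gradient force points toward the northwest (bearing 315°).
Geostrophic balance: in the Northern Hemisphere the Coriolis force deflects motion to the right, so the geostrophic wind blows 90° to the right of the pressure-gradient force (low pressure on the left).
Rotating 315° by 90° clockwise gives 045° — the wind blows toward the northeast.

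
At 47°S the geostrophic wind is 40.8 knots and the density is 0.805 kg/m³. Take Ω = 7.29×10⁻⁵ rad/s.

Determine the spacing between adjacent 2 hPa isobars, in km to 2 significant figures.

110 km

Coriolis parameter at 47°S:
f = 2Ω sin φ = 2 × 7.29×10⁻⁵ × sin 47° = 1.07×10⁻⁴ s⁻¹
Wind speed in SI: 40.8 knots = 21.0 m/s
Geostrophic balance rearranged: |∂P/∂n| = f ρ V_g
|∂P/∂n| = 1.07×10⁻⁴ × 0.805 × 21.0 = 1.80×10⁻³ Pa/m
Isobar spacing: Δn = ΔP/|∂P/∂n| = 200 Pa / 1.80×10⁻³ Pa/m = 111007 m ≈ 110 km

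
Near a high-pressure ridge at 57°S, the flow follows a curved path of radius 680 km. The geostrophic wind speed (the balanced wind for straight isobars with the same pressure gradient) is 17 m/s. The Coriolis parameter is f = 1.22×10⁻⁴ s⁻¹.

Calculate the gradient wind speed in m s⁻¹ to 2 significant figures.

24 m s⁻¹

Around a high, pressure-gradient force acts outward with centrifugal, so Coriolis balances both:
fV = (1/ρ)|∂P/∂n| + V²/R  →  V² − fR·V + fR·V_g = 0
With fR = 1.22×10⁻⁴ × 680×10³ m = 83.0 m/s:
V = [fR − √((fR)² − 4 fR V_g)]/2 = [83.0 − √(83.0² − 4×83.0×17)]/2 = 23.9 m/s
Supergeostrophic (V > V_g = 17 m/s), as expected around a high.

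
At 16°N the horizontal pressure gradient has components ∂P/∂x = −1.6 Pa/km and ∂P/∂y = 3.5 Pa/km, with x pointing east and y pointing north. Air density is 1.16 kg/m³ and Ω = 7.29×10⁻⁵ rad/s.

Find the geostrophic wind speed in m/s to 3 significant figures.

Coriolis parameter at 16°N:
f = 2Ω sin φ = 2 × 7.29×10⁻⁵ × sin 16° = 4.02×10⁻⁵ s⁻¹
Component geostrophic relations (x east, y north):
u_g = −(1/(fρ)) ∂P/∂y,  v_g = (1/(fρ)) ∂P/∂x
u_g = −(3.5×10⁻³)/(4.02×10⁻⁵ × 1.16) = −75.1 m/s;  v_g = (−1.6×10⁻³)/(4.02×10⁻⁵ × 1.16) = −34.3 m/s
|V_g| = √(u_g² + v_g²) = 82.6 m/s

82.6 m/s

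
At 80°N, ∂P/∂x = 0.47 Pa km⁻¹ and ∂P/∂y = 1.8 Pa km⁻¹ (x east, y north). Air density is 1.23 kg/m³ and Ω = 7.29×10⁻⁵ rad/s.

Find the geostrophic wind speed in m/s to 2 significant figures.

11 m/s

Coriolis parameter at 80°N:
f = 2Ω sin φ = 2 × 7.29×10⁻⁵ × sin 80° = 1.44×10⁻⁴ s⁻¹
Component geostrophic relations (x east, y north):
u_g = −(1/(fρ)) ∂P/∂y,  v_g = (1/(fρ)) ∂P/∂x
u_g = −(1.8×10⁻³)/(1.44×10⁻⁴ × 1.23) = −10.2 m/s;  v_g = (0.47×10⁻³)/(1.44×10⁻⁴ × 1.23) = 2.66 m/s
|V_g| = √(u_g² + v_g²) = 10.5 m/s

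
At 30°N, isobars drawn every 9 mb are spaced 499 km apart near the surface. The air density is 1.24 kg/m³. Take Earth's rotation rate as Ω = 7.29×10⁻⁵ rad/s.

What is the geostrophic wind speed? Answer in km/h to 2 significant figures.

72 km/h

Coriolis parameter at 30°N:
f = 2Ω sin φ = 2 × 7.29×10⁻⁵ × sin 30° = 7.29×10⁻⁵ s⁻¹
Pressure gradient: |∂P/∂n| = 900 Pa / 499000 m = 1.80×10⁻³ Pa/m
Geostrophic balance (pressure-gradient force = Coriolis force):
V_g = (1/(fρ)) |∂P/∂n| = 1.80×10⁻³ / (7.29×10⁻⁵ × 1.24) = 20.0 m/s
Converting: 20.0 m/s × 3.6 = 72 km/h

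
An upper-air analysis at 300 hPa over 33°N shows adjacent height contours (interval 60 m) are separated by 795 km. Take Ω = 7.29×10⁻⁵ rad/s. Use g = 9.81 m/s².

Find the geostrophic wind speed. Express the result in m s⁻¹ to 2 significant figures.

9.3 m s⁻¹

Coriolis parameter at 33°N:
f = 2Ω sin φ = 2 × 7.29×10⁻⁵ × sin 33° = 7.94×10⁻⁵ s⁻¹
Height gradient: |∂Z/∂n| = 60 m / 795000 m = 7.55×10⁻⁵
On a pressure surface, geostrophic balance gives V_g = (g/f)|∂Z/∂n|:
V_g = 9.81 × 7.55×10⁻⁵ / 7.94×10⁻⁵ = 9.32 m/s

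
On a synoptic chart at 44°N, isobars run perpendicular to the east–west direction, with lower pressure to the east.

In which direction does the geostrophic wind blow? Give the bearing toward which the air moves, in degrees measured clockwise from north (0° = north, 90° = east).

180°

The pressure-gradient force points toward the east (bearing 090°).
Geostrophic balance: in the Northern Hemisphere the Coriolis force deflects motion to the right, so the geostrophic wind blows 90° to the right of the pressure-gradient force (low pressure on the left).
Rotating 090° by 90° clockwise gives 180° — the wind blows toward the south.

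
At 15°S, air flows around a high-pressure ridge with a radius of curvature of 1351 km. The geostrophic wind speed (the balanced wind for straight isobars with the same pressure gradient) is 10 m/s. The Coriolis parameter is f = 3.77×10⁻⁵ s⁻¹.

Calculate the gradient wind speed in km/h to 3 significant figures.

49.2 km/h

Around a high, pressure-gradient force acts outward with centrifugal, so Coriolis balances both:
fV = (1/ρ)|∂P/∂n| + V²/R  →  V² − fR·V + fR·V_g = 0
With fR = 3.77×10⁻⁵ × 1351×10³ m = 50.9 m/s:
V = [fR − √((fR)² − 4 fR V_g)]/2 = [50.9 − √(50.9² − 4×50.9×10)]/2 = 13.7 m/s
Supergeostrophic (V > V_g = 10 m/s), as expected around a high.
Converting: 13.7 m/s × 3.6 = 49.2 km/h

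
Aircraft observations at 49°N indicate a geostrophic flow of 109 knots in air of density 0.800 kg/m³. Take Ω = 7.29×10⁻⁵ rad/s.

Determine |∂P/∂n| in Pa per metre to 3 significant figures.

Coriolis parameter at 49°N:
f = 2Ω sin φ = 2 × 7.29×10⁻⁵ × sin 49° = 1.10×10⁻⁴ s⁻¹
Wind speed in SI: 109 knots = 56.1 m/s
Geostrophic balance rearranged: |∂P/∂n| = f ρ V_g
|∂P/∂n| = 1.10×10⁻⁴ × 0.800 × 56.1 = 4.94×10⁻³ Pa/m

4.94×10⁻³ Pa/m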